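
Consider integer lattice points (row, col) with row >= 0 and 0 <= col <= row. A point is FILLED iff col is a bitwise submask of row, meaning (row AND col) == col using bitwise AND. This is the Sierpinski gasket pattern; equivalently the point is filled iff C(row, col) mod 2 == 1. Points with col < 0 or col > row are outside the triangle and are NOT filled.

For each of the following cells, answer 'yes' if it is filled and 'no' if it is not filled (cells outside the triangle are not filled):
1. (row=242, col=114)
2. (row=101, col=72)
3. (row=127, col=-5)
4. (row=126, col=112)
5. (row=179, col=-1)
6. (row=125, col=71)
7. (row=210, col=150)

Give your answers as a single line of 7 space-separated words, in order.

Answer: yes no no yes no no no

Derivation:
(242,114): row=0b11110010, col=0b1110010, row AND col = 0b1110010 = 114; 114 == 114 -> filled
(101,72): row=0b1100101, col=0b1001000, row AND col = 0b1000000 = 64; 64 != 72 -> empty
(127,-5): col outside [0, 127] -> not filled
(126,112): row=0b1111110, col=0b1110000, row AND col = 0b1110000 = 112; 112 == 112 -> filled
(179,-1): col outside [0, 179] -> not filled
(125,71): row=0b1111101, col=0b1000111, row AND col = 0b1000101 = 69; 69 != 71 -> empty
(210,150): row=0b11010010, col=0b10010110, row AND col = 0b10010010 = 146; 146 != 150 -> empty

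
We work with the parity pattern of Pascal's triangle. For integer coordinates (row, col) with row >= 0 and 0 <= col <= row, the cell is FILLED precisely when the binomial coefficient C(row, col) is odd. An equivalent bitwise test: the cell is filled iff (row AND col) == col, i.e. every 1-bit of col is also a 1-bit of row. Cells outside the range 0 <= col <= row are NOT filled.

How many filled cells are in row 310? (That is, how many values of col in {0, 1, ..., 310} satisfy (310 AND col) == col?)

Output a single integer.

Answer: 32

Derivation:
310 in binary = 100110110
popcount(310) = number of 1-bits in 100110110 = 5
A col c satisfies (310 AND c) == c iff every set bit of c is also set in 310; each of the 5 set bits of 310 can independently be on or off in c.
count = 2^5 = 32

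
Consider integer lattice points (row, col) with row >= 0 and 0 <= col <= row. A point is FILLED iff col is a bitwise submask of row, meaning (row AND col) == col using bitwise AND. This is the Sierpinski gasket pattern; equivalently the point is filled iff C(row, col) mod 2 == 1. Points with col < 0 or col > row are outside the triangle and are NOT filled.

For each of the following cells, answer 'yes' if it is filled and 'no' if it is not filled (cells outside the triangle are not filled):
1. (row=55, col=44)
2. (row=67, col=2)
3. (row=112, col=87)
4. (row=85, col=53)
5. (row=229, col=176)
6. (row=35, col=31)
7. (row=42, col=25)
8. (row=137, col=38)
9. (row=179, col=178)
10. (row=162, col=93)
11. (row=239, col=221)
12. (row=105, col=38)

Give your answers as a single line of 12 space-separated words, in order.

(55,44): row=0b110111, col=0b101100, row AND col = 0b100100 = 36; 36 != 44 -> empty
(67,2): row=0b1000011, col=0b10, row AND col = 0b10 = 2; 2 == 2 -> filled
(112,87): row=0b1110000, col=0b1010111, row AND col = 0b1010000 = 80; 80 != 87 -> empty
(85,53): row=0b1010101, col=0b110101, row AND col = 0b10101 = 21; 21 != 53 -> empty
(229,176): row=0b11100101, col=0b10110000, row AND col = 0b10100000 = 160; 160 != 176 -> empty
(35,31): row=0b100011, col=0b11111, row AND col = 0b11 = 3; 3 != 31 -> empty
(42,25): row=0b101010, col=0b11001, row AND col = 0b1000 = 8; 8 != 25 -> empty
(137,38): row=0b10001001, col=0b100110, row AND col = 0b0 = 0; 0 != 38 -> empty
(179,178): row=0b10110011, col=0b10110010, row AND col = 0b10110010 = 178; 178 == 178 -> filled
(162,93): row=0b10100010, col=0b1011101, row AND col = 0b0 = 0; 0 != 93 -> empty
(239,221): row=0b11101111, col=0b11011101, row AND col = 0b11001101 = 205; 205 != 221 -> empty
(105,38): row=0b1101001, col=0b100110, row AND col = 0b100000 = 32; 32 != 38 -> empty

Answer: no yes no no no no no no yes no no no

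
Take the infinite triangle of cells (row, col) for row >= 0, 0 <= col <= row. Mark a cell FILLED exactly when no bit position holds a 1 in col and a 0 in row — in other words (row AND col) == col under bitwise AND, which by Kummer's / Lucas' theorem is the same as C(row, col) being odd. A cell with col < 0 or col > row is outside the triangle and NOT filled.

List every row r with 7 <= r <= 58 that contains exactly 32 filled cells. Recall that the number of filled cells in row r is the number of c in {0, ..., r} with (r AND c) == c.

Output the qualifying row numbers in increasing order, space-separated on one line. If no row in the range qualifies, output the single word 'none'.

Row r has 2^popcount(r) filled cells, so we need popcount(r) = log2(32) = 5.
Scan r = 7..58 and keep those with exactly 5 one-bits:
r=7=111 popcount=3 -> skip
r=8=1000 popcount=1 -> skip
r=9=1001 popcount=2 -> skip
r=10=1010 popcount=2 -> skip
r=11=1011 popcount=3 -> skip
r=12=1100 popcount=2 -> skip
r=13=1101 popcount=3 -> skip
r=14=1110 popcount=3 -> skip
r=15=1111 popcount=4 -> skip
r=16=10000 popcount=1 -> skip
r=17=10001 popcount=2 -> skip
r=18=10010 popcount=2 -> skip
r=19=10011 popcount=3 -> skip
r=20=10100 popcount=2 -> skip
r=21=10101 popcount=3 -> skip
r=22=10110 popcount=3 -> skip
r=23=10111 popcount=4 -> skip
r=24=11000 popcount=2 -> skip
r=25=11001 popcount=3 -> skip
r=26=11010 popcount=3 -> skip
r=27=11011 popcount=4 -> skip
r=28=11100 popcount=3 -> skip
r=29=11101 popcount=4 -> skip
r=30=11110 popcount=4 -> skip
r=31=11111 popcount=5 -> KEEP
r=32=100000 popcount=1 -> skip
r=33=100001 popcount=2 -> skip
r=34=100010 popcount=2 -> skip
r=35=100011 popcount=3 -> skip
r=36=100100 popcount=2 -> skip
r=37=100101 popcount=3 -> skip
r=38=100110 popcount=3 -> skip
r=39=100111 popcount=4 -> skip
r=40=101000 popcount=2 -> skip
r=41=101001 popcount=3 -> skip
r=42=101010 popcount=3 -> skip
r=43=101011 popcount=4 -> skip
r=44=101100 popcount=3 -> skip
r=45=101101 popcount=4 -> skip
r=46=101110 popcount=4 -> skip
r=47=101111 popcount=5 -> KEEP
r=48=110000 popcount=2 -> skip
r=49=110001 popcount=3 -> skip
r=50=110010 popcount=3 -> skip
r=51=110011 popcount=4 -> skip
r=52=110100 popcount=3 -> skip
r=53=110101 popcount=4 -> skip
r=54=110110 popcount=4 -> skip
r=55=110111 popcount=5 -> KEEP
r=56=111000 popcount=3 -> skip
r=57=111001 popcount=4 -> skip
r=58=111010 popcount=4 -> skip
Kept rows: 31 47 55

Answer: 31 47 55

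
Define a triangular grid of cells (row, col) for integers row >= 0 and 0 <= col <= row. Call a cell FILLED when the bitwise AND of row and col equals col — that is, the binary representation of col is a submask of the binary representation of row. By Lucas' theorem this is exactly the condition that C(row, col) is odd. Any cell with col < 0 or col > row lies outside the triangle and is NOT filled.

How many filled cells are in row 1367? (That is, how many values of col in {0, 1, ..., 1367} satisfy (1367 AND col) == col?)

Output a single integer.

1367 in binary = 10101010111
popcount(1367) = number of 1-bits in 10101010111 = 7
A col c satisfies (1367 AND c) == c iff every set bit of c is also set in 1367; each of the 7 set bits of 1367 can independently be on or off in c.
count = 2^7 = 128

Answer: 128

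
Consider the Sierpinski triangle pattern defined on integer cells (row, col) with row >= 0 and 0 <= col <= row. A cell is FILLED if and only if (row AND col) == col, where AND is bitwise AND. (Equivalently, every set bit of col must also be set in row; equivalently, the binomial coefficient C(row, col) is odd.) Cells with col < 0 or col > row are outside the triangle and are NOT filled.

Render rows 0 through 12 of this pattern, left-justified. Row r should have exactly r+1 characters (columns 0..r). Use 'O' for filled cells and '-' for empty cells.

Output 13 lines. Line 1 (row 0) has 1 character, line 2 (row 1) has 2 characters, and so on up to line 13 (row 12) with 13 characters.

Answer: O
OO
O-O
OOOO
O---O
OO--OO
O-O-O-O
OOOOOOOO
O-------O
OO------OO
O-O-----O-O
OOOO----OOOO
O---O---O---O

Derivation:
r0=0: O
r1=1: OO
r2=10: O-O
r3=11: OOOO
r4=100: O---O
r5=101: OO--OO
r6=110: O-O-O-O
r7=111: OOOOOOOO
r8=1000: O-------O
r9=1001: OO------OO
r10=1010: O-O-----O-O
r11=1011: OOOO----OOOO
r12=1100: O---O---O---O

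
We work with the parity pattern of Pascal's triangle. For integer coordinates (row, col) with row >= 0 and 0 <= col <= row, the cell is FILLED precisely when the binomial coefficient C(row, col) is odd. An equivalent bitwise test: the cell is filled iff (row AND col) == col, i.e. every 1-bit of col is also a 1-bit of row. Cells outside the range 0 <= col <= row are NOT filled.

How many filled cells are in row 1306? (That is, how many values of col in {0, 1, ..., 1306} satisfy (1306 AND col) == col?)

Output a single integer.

Answer: 32

Derivation:
1306 in binary = 10100011010
popcount(1306) = number of 1-bits in 10100011010 = 5
A col c satisfies (1306 AND c) == c iff every set bit of c is also set in 1306; each of the 5 set bits of 1306 can independently be on or off in c.
count = 2^5 = 32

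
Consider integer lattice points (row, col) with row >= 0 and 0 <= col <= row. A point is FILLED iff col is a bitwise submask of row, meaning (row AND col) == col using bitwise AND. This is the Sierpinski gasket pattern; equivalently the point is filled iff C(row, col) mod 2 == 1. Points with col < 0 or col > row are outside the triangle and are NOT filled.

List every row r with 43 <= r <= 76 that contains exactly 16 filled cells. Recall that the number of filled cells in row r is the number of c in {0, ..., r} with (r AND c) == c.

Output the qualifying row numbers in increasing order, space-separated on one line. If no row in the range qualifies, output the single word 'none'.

Answer: 43 45 46 51 53 54 57 58 60 71 75

Derivation:
Row r has 2^popcount(r) filled cells, so we need popcount(r) = log2(16) = 4.
Scan r = 43..76 and keep those with exactly 4 one-bits:
r=43=101011 popcount=4 -> KEEP
r=44=101100 popcount=3 -> skip
r=45=101101 popcount=4 -> KEEP
r=46=101110 popcount=4 -> KEEP
r=47=101111 popcount=5 -> skip
r=48=110000 popcount=2 -> skip
r=49=110001 popcount=3 -> skip
r=50=110010 popcount=3 -> skip
r=51=110011 popcount=4 -> KEEP
r=52=110100 popcount=3 -> skip
r=53=110101 popcount=4 -> KEEP
r=54=110110 popcount=4 -> KEEP
r=55=110111 popcount=5 -> skip
r=56=111000 popcount=3 -> skip
r=57=111001 popcount=4 -> KEEP
r=58=111010 popcount=4 -> KEEP
r=59=111011 popcount=5 -> skip
r=60=111100 popcount=4 -> KEEP
r=61=111101 popcount=5 -> skip
r=62=111110 popcount=5 -> skip
r=63=111111 popcount=6 -> skip
r=64=1000000 popcount=1 -> skip
r=65=1000001 popcount=2 -> skip
r=66=1000010 popcount=2 -> skip
r=67=1000011 popcount=3 -> skip
r=68=1000100 popcount=2 -> skip
r=69=1000101 popcount=3 -> skip
r=70=1000110 popcount=3 -> skip
r=71=1000111 popcount=4 -> KEEP
r=72=1001000 popcount=2 -> skip
r=73=1001001 popcount=3 -> skip
r=74=1001010 popcount=3 -> skip
r=75=1001011 popcount=4 -> KEEP
r=76=1001100 popcount=3 -> skip
Kept rows: 43 45 46 51 53 54 57 58 60 71 75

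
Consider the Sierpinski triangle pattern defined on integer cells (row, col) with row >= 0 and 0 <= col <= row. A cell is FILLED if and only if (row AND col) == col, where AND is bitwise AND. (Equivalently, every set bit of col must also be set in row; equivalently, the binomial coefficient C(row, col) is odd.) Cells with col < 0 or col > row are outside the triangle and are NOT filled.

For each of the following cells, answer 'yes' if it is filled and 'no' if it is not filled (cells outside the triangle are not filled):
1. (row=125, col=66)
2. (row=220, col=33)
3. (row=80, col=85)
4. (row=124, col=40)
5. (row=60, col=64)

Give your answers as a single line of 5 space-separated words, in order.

Answer: no no no yes no

Derivation:
(125,66): row=0b1111101, col=0b1000010, row AND col = 0b1000000 = 64; 64 != 66 -> empty
(220,33): row=0b11011100, col=0b100001, row AND col = 0b0 = 0; 0 != 33 -> empty
(80,85): col outside [0, 80] -> not filled
(124,40): row=0b1111100, col=0b101000, row AND col = 0b101000 = 40; 40 == 40 -> filled
(60,64): col outside [0, 60] -> not filled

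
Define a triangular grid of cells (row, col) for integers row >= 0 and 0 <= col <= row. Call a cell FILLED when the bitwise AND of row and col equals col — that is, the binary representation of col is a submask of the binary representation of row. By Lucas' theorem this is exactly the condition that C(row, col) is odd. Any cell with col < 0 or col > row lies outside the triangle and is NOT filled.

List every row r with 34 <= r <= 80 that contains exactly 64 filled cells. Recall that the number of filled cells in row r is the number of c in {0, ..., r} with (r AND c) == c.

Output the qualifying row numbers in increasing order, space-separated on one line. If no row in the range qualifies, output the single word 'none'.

Row r has 2^popcount(r) filled cells, so we need popcount(r) = log2(64) = 6.
Scan r = 34..80 and keep those with exactly 6 one-bits:
r=34=100010 popcount=2 -> skip
r=35=100011 popcount=3 -> skip
r=36=100100 popcount=2 -> skip
r=37=100101 popcount=3 -> skip
r=38=100110 popcount=3 -> skip
r=39=100111 popcount=4 -> skip
r=40=101000 popcount=2 -> skip
r=41=101001 popcount=3 -> skip
r=42=101010 popcount=3 -> skip
r=43=101011 popcount=4 -> skip
r=44=101100 popcount=3 -> skip
r=45=101101 popcount=4 -> skip
r=46=101110 popcount=4 -> skip
r=47=101111 popcount=5 -> skip
r=48=110000 popcount=2 -> skip
r=49=110001 popcount=3 -> skip
r=50=110010 popcount=3 -> skip
r=51=110011 popcount=4 -> skip
r=52=110100 popcount=3 -> skip
r=53=110101 popcount=4 -> skip
r=54=110110 popcount=4 -> skip
r=55=110111 popcount=5 -> skip
r=56=111000 popcount=3 -> skip
r=57=111001 popcount=4 -> skip
r=58=111010 popcount=4 -> skip
r=59=111011 popcount=5 -> skip
r=60=111100 popcount=4 -> skip
r=61=111101 popcount=5 -> skip
r=62=111110 popcount=5 -> skip
r=63=111111 popcount=6 -> KEEP
r=64=1000000 popcount=1 -> skip
r=65=1000001 popcount=2 -> skip
r=66=1000010 popcount=2 -> skip
r=67=1000011 popcount=3 -> skip
r=68=1000100 popcount=2 -> skip
r=69=1000101 popcount=3 -> skip
r=70=1000110 popcount=3 -> skip
r=71=1000111 popcount=4 -> skip
r=72=1001000 popcount=2 -> skip
r=73=1001001 popcount=3 -> skip
r=74=1001010 popcount=3 -> skip
r=75=1001011 popcount=4 -> skip
r=76=1001100 popcount=3 -> skip
r=77=1001101 popcount=4 -> skip
r=78=1001110 popcount=4 -> skip
r=79=1001111 popcount=5 -> skip
r=80=1010000 popcount=2 -> skip
Kept rows: 63

Answer: 63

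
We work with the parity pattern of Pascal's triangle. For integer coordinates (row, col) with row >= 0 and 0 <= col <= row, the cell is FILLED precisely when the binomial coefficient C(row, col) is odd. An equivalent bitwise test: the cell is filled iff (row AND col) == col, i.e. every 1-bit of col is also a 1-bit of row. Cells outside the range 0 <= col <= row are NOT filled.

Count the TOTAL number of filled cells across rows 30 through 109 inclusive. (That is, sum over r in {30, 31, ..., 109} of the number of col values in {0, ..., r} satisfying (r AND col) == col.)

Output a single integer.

r30=11110 pc4: +16 =16
r31=11111 pc5: +32 =48
r32=100000 pc1: +2 =50
r33=100001 pc2: +4 =54
r34=100010 pc2: +4 =58
r35=100011 pc3: +8 =66
r36=100100 pc2: +4 =70
r37=100101 pc3: +8 =78
r38=100110 pc3: +8 =86
r39=100111 pc4: +16 =102
r40=101000 pc2: +4 =106
r41=101001 pc3: +8 =114
r42=101010 pc3: +8 =122
r43=101011 pc4: +16 =138
r44=101100 pc3: +8 =146
r45=101101 pc4: +16 =162
r46=101110 pc4: +16 =178
r47=101111 pc5: +32 =210
r48=110000 pc2: +4 =214
r49=110001 pc3: +8 =222
r50=110010 pc3: +8 =230
r51=110011 pc4: +16 =246
r52=110100 pc3: +8 =254
r53=110101 pc4: +16 =270
r54=110110 pc4: +16 =286
r55=110111 pc5: +32 =318
r56=111000 pc3: +8 =326
r57=111001 pc4: +16 =342
r58=111010 pc4: +16 =358
r59=111011 pc5: +32 =390
r60=111100 pc4: +16 =406
r61=111101 pc5: +32 =438
r62=111110 pc5: +32 =470
r63=111111 pc6: +64 =534
r64=1000000 pc1: +2 =536
r65=1000001 pc2: +4 =540
r66=1000010 pc2: +4 =544
r67=1000011 pc3: +8 =552
r68=1000100 pc2: +4 =556
r69=1000101 pc3: +8 =564
r70=1000110 pc3: +8 =572
r71=1000111 pc4: +16 =588
r72=1001000 pc2: +4 =592
r73=1001001 pc3: +8 =600
r74=1001010 pc3: +8 =608
r75=1001011 pc4: +16 =624
r76=1001100 pc3: +8 =632
r77=1001101 pc4: +16 =648
r78=1001110 pc4: +16 =664
r79=1001111 pc5: +32 =696
r80=1010000 pc2: +4 =700
r81=1010001 pc3: +8 =708
r82=1010010 pc3: +8 =716
r83=1010011 pc4: +16 =732
r84=1010100 pc3: +8 =740
r85=1010101 pc4: +16 =756
r86=1010110 pc4: +16 =772
r87=1010111 pc5: +32 =804
r88=1011000 pc3: +8 =812
r89=1011001 pc4: +16 =828
r90=1011010 pc4: +16 =844
r91=1011011 pc5: +32 =876
r92=1011100 pc4: +16 =892
r93=1011101 pc5: +32 =924
r94=1011110 pc5: +32 =956
r95=1011111 pc6: +64 =1020
r96=1100000 pc2: +4 =1024
r97=1100001 pc3: +8 =1032
r98=1100010 pc3: +8 =1040
r99=1100011 pc4: +16 =1056
r100=1100100 pc3: +8 =1064
r101=1100101 pc4: +16 =1080
r102=1100110 pc4: +16 =1096
r103=1100111 pc5: +32 =1128
r104=1101000 pc3: +8 =1136
r105=1101001 pc4: +16 =1152
r106=1101010 pc4: +16 =1168
r107=1101011 pc5: +32 =1200
r108=1101100 pc4: +16 =1216
r109=1101101 pc5: +32 =1248

Answer: 1248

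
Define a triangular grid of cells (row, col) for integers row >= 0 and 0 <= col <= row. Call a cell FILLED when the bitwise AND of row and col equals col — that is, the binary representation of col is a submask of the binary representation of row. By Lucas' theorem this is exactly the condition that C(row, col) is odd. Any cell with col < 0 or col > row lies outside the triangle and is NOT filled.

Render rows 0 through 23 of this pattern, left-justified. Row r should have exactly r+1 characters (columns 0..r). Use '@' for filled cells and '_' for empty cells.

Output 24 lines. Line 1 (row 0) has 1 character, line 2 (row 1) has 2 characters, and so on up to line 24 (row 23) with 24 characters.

Answer: @
@@
@_@
@@@@
@___@
@@__@@
@_@_@_@
@@@@@@@@
@_______@
@@______@@
@_@_____@_@
@@@@____@@@@
@___@___@___@
@@__@@__@@__@@
@_@_@_@_@_@_@_@
@@@@@@@@@@@@@@@@
@_______________@
@@______________@@
@_@_____________@_@
@@@@____________@@@@
@___@___________@___@
@@__@@__________@@__@@
@_@_@_@_________@_@_@_@
@@@@@@@@________@@@@@@@@

Derivation:
r0=0: @
r1=1: @@
r2=10: @_@
r3=11: @@@@
r4=100: @___@
r5=101: @@__@@
r6=110: @_@_@_@
r7=111: @@@@@@@@
r8=1000: @_______@
r9=1001: @@______@@
r10=1010: @_@_____@_@
r11=1011: @@@@____@@@@
r12=1100: @___@___@___@
r13=1101: @@__@@__@@__@@
r14=1110: @_@_@_@_@_@_@_@
r15=1111: @@@@@@@@@@@@@@@@
r16=10000: @_______________@
r17=10001: @@______________@@
r18=10010: @_@_____________@_@
r19=10011: @@@@____________@@@@
r20=10100: @___@___________@___@
r21=10101: @@__@@__________@@__@@
r22=10110: @_@_@_@_________@_@_@_@
r23=10111: @@@@@@@@________@@@@@@@@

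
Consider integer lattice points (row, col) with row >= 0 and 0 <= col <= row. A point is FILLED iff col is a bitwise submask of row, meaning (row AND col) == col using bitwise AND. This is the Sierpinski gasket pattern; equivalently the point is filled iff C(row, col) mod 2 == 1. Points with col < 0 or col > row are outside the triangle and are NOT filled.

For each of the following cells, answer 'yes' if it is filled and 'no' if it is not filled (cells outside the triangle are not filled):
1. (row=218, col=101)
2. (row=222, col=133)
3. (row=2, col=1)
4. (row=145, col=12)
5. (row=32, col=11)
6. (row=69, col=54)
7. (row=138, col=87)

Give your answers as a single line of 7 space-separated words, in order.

Answer: no no no no no no no

Derivation:
(218,101): row=0b11011010, col=0b1100101, row AND col = 0b1000000 = 64; 64 != 101 -> empty
(222,133): row=0b11011110, col=0b10000101, row AND col = 0b10000100 = 132; 132 != 133 -> empty
(2,1): row=0b10, col=0b1, row AND col = 0b0 = 0; 0 != 1 -> empty
(145,12): row=0b10010001, col=0b1100, row AND col = 0b0 = 0; 0 != 12 -> empty
(32,11): row=0b100000, col=0b1011, row AND col = 0b0 = 0; 0 != 11 -> empty
(69,54): row=0b1000101, col=0b110110, row AND col = 0b100 = 4; 4 != 54 -> empty
(138,87): row=0b10001010, col=0b1010111, row AND col = 0b10 = 2; 2 != 87 -> empty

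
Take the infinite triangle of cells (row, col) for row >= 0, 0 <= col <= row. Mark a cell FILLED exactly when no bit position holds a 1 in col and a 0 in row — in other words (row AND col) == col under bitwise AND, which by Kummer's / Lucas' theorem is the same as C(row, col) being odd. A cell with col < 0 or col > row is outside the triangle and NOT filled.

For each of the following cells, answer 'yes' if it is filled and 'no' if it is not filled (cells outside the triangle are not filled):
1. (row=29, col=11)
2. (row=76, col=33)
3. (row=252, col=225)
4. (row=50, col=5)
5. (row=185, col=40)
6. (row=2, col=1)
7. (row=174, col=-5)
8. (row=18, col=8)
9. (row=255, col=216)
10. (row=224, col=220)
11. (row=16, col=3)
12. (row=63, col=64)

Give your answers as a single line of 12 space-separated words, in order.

Answer: no no no no yes no no no yes no no no

Derivation:
(29,11): row=0b11101, col=0b1011, row AND col = 0b1001 = 9; 9 != 11 -> empty
(76,33): row=0b1001100, col=0b100001, row AND col = 0b0 = 0; 0 != 33 -> empty
(252,225): row=0b11111100, col=0b11100001, row AND col = 0b11100000 = 224; 224 != 225 -> empty
(50,5): row=0b110010, col=0b101, row AND col = 0b0 = 0; 0 != 5 -> empty
(185,40): row=0b10111001, col=0b101000, row AND col = 0b101000 = 40; 40 == 40 -> filled
(2,1): row=0b10, col=0b1, row AND col = 0b0 = 0; 0 != 1 -> empty
(174,-5): col outside [0, 174] -> not filled
(18,8): row=0b10010, col=0b1000, row AND col = 0b0 = 0; 0 != 8 -> empty
(255,216): row=0b11111111, col=0b11011000, row AND col = 0b11011000 = 216; 216 == 216 -> filled
(224,220): row=0b11100000, col=0b11011100, row AND col = 0b11000000 = 192; 192 != 220 -> empty
(16,3): row=0b10000, col=0b11, row AND col = 0b0 = 0; 0 != 3 -> empty
(63,64): col outside [0, 63] -> not filled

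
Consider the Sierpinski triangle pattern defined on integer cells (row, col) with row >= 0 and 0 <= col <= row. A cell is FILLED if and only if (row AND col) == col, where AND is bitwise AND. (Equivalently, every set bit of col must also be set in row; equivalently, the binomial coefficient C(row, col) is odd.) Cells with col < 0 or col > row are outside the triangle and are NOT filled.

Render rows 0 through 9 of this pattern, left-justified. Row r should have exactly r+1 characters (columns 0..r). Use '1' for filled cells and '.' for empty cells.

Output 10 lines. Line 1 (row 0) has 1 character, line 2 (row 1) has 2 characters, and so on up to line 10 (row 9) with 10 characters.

r0=0: 1
r1=1: 11
r2=10: 1.1
r3=11: 1111
r4=100: 1...1
r5=101: 11..11
r6=110: 1.1.1.1
r7=111: 11111111
r8=1000: 1.......1
r9=1001: 11......11

Answer: 1
11
1.1
1111
1...1
11..11
1.1.1.1
11111111
1.......1
11......11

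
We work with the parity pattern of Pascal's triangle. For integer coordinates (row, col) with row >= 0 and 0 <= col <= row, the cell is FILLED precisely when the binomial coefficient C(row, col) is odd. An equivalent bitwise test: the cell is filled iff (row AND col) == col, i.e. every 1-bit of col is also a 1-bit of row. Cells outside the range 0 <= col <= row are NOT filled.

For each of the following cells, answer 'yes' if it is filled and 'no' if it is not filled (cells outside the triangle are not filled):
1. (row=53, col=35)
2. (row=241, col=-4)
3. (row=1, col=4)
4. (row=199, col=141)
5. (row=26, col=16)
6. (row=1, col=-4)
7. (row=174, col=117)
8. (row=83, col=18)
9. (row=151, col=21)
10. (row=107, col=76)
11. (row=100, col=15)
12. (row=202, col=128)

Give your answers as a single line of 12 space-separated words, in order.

Answer: no no no no yes no no yes yes no no yes

Derivation:
(53,35): row=0b110101, col=0b100011, row AND col = 0b100001 = 33; 33 != 35 -> empty
(241,-4): col outside [0, 241] -> not filled
(1,4): col outside [0, 1] -> not filled
(199,141): row=0b11000111, col=0b10001101, row AND col = 0b10000101 = 133; 133 != 141 -> empty
(26,16): row=0b11010, col=0b10000, row AND col = 0b10000 = 16; 16 == 16 -> filled
(1,-4): col outside [0, 1] -> not filled
(174,117): row=0b10101110, col=0b1110101, row AND col = 0b100100 = 36; 36 != 117 -> empty
(83,18): row=0b1010011, col=0b10010, row AND col = 0b10010 = 18; 18 == 18 -> filled
(151,21): row=0b10010111, col=0b10101, row AND col = 0b10101 = 21; 21 == 21 -> filled
(107,76): row=0b1101011, col=0b1001100, row AND col = 0b1001000 = 72; 72 != 76 -> empty
(100,15): row=0b1100100, col=0b1111, row AND col = 0b100 = 4; 4 != 15 -> empty
(202,128): row=0b11001010, col=0b10000000, row AND col = 0b10000000 = 128; 128 == 128 -> filled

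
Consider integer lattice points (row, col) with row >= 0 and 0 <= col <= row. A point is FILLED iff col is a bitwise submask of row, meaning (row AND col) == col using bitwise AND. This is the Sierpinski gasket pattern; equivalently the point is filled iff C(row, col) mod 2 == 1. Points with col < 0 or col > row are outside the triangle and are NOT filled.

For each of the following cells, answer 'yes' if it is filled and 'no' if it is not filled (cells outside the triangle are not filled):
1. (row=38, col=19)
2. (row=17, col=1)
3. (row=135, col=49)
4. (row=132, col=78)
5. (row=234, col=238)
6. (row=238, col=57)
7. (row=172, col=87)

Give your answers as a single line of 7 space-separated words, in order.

(38,19): row=0b100110, col=0b10011, row AND col = 0b10 = 2; 2 != 19 -> empty
(17,1): row=0b10001, col=0b1, row AND col = 0b1 = 1; 1 == 1 -> filled
(135,49): row=0b10000111, col=0b110001, row AND col = 0b1 = 1; 1 != 49 -> empty
(132,78): row=0b10000100, col=0b1001110, row AND col = 0b100 = 4; 4 != 78 -> empty
(234,238): col outside [0, 234] -> not filled
(238,57): row=0b11101110, col=0b111001, row AND col = 0b101000 = 40; 40 != 57 -> empty
(172,87): row=0b10101100, col=0b1010111, row AND col = 0b100 = 4; 4 != 87 -> empty

Answer: no yes no no no no no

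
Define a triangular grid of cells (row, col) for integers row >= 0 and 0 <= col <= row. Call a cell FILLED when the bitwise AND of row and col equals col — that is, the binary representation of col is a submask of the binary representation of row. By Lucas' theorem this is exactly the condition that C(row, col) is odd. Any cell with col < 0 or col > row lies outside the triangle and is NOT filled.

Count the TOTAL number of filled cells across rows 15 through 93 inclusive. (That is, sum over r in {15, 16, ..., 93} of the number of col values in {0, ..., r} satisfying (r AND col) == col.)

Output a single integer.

Answer: 1054

Derivation:
r15=1111 pc4: +16 =16
r16=10000 pc1: +2 =18
r17=10001 pc2: +4 =22
r18=10010 pc2: +4 =26
r19=10011 pc3: +8 =34
r20=10100 pc2: +4 =38
r21=10101 pc3: +8 =46
r22=10110 pc3: +8 =54
r23=10111 pc4: +16 =70
r24=11000 pc2: +4 =74
r25=11001 pc3: +8 =82
r26=11010 pc3: +8 =90
r27=11011 pc4: +16 =106
r28=11100 pc3: +8 =114
r29=11101 pc4: +16 =130
r30=11110 pc4: +16 =146
r31=11111 pc5: +32 =178
r32=100000 pc1: +2 =180
r33=100001 pc2: +4 =184
r34=100010 pc2: +4 =188
r35=100011 pc3: +8 =196
r36=100100 pc2: +4 =200
r37=100101 pc3: +8 =208
r38=100110 pc3: +8 =216
r39=100111 pc4: +16 =232
r40=101000 pc2: +4 =236
r41=101001 pc3: +8 =244
r42=101010 pc3: +8 =252
r43=101011 pc4: +16 =268
r44=101100 pc3: +8 =276
r45=101101 pc4: +16 =292
r46=101110 pc4: +16 =308
r47=101111 pc5: +32 =340
r48=110000 pc2: +4 =344
r49=110001 pc3: +8 =352
r50=110010 pc3: +8 =360
r51=110011 pc4: +16 =376
r52=110100 pc3: +8 =384
r53=110101 pc4: +16 =400
r54=110110 pc4: +16 =416
r55=110111 pc5: +32 =448
r56=111000 pc3: +8 =456
r57=111001 pc4: +16 =472
r58=111010 pc4: +16 =488
r59=111011 pc5: +32 =520
r60=111100 pc4: +16 =536
r61=111101 pc5: +32 =568
r62=111110 pc5: +32 =600
r63=111111 pc6: +64 =664
r64=1000000 pc1: +2 =666
r65=1000001 pc2: +4 =670
r66=1000010 pc2: +4 =674
r67=1000011 pc3: +8 =682
r68=1000100 pc2: +4 =686
r69=1000101 pc3: +8 =694
r70=1000110 pc3: +8 =702
r71=1000111 pc4: +16 =718
r72=1001000 pc2: +4 =722
r73=1001001 pc3: +8 =730
r74=1001010 pc3: +8 =738
r75=1001011 pc4: +16 =754
r76=1001100 pc3: +8 =762
r77=1001101 pc4: +16 =778
r78=1001110 pc4: +16 =794
r79=1001111 pc5: +32 =826
r80=1010000 pc2: +4 =830
r81=1010001 pc3: +8 =838
r82=1010010 pc3: +8 =846
r83=1010011 pc4: +16 =862
r84=1010100 pc3: +8 =870
r85=1010101 pc4: +16 =886
r86=1010110 pc4: +16 =902
r87=1010111 pc5: +32 =934
r88=1011000 pc3: +8 =942
r89=1011001 pc4: +16 =958
r90=1011010 pc4: +16 =974
r91=1011011 pc5: +32 =1006
r92=1011100 pc4: +16 =1022
r93=1011101 pc5: +32 =1054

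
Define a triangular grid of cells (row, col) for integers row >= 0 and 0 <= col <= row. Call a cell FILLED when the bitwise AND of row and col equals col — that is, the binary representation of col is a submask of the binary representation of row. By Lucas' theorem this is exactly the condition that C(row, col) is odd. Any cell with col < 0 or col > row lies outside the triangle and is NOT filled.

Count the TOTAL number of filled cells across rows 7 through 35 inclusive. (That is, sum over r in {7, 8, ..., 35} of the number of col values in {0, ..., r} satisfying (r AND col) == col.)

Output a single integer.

Answer: 242

Derivation:
r7=111 pc3: +8 =8
r8=1000 pc1: +2 =10
r9=1001 pc2: +4 =14
r10=1010 pc2: +4 =18
r11=1011 pc3: +8 =26
r12=1100 pc2: +4 =30
r13=1101 pc3: +8 =38
r14=1110 pc3: +8 =46
r15=1111 pc4: +16 =62
r16=10000 pc1: +2 =64
r17=10001 pc2: +4 =68
r18=10010 pc2: +4 =72
r19=10011 pc3: +8 =80
r20=10100 pc2: +4 =84
r21=10101 pc3: +8 =92
r22=10110 pc3: +8 =100
r23=10111 pc4: +16 =116
r24=11000 pc2: +4 =120
r25=11001 pc3: +8 =128
r26=11010 pc3: +8 =136
r27=11011 pc4: +16 =152
r28=11100 pc3: +8 =160
r29=11101 pc4: +16 =176
r30=11110 pc4: +16 =192
r31=11111 pc5: +32 =224
r32=100000 pc1: +2 =226
r33=100001 pc2: +4 =230
r34=100010 pc2: +4 =234
r35=100011 pc3: +8 =242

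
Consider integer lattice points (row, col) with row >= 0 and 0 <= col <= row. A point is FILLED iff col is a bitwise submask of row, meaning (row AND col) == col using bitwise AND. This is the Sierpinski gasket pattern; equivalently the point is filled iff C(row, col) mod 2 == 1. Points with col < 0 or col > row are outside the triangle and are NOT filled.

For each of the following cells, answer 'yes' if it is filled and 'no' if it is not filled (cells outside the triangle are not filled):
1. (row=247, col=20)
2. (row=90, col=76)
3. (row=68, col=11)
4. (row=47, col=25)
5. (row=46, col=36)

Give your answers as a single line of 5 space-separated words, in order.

(247,20): row=0b11110111, col=0b10100, row AND col = 0b10100 = 20; 20 == 20 -> filled
(90,76): row=0b1011010, col=0b1001100, row AND col = 0b1001000 = 72; 72 != 76 -> empty
(68,11): row=0b1000100, col=0b1011, row AND col = 0b0 = 0; 0 != 11 -> empty
(47,25): row=0b101111, col=0b11001, row AND col = 0b1001 = 9; 9 != 25 -> empty
(46,36): row=0b101110, col=0b100100, row AND col = 0b100100 = 36; 36 == 36 -> filled

Answer: yes no no no yes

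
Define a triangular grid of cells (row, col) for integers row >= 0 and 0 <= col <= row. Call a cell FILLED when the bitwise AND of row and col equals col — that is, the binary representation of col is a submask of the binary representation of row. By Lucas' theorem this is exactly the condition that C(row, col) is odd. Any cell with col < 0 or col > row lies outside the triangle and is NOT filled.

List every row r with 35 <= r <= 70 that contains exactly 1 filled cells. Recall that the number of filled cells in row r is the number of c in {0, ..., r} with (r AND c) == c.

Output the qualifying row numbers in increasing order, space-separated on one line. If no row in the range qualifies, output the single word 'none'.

Row r has 2^popcount(r) filled cells, so we need popcount(r) = log2(1) = 0.
Scan r = 35..70 and keep those with exactly 0 one-bits:
r=35=100011 popcount=3 -> skip
r=36=100100 popcount=2 -> skip
r=37=100101 popcount=3 -> skip
r=38=100110 popcount=3 -> skip
r=39=100111 popcount=4 -> skip
r=40=101000 popcount=2 -> skip
r=41=101001 popcount=3 -> skip
r=42=101010 popcount=3 -> skip
r=43=101011 popcount=4 -> skip
r=44=101100 popcount=3 -> skip
r=45=101101 popcount=4 -> skip
r=46=101110 popcount=4 -> skip
r=47=101111 popcount=5 -> skip
r=48=110000 popcount=2 -> skip
r=49=110001 popcount=3 -> skip
r=50=110010 popcount=3 -> skip
r=51=110011 popcount=4 -> skip
r=52=110100 popcount=3 -> skip
r=53=110101 popcount=4 -> skip
r=54=110110 popcount=4 -> skip
r=55=110111 popcount=5 -> skip
r=56=111000 popcount=3 -> skip
r=57=111001 popcount=4 -> skip
r=58=111010 popcount=4 -> skip
r=59=111011 popcount=5 -> skip
r=60=111100 popcount=4 -> skip
r=61=111101 popcount=5 -> skip
r=62=111110 popcount=5 -> skip
r=63=111111 popcount=6 -> skip
r=64=1000000 popcount=1 -> skip
r=65=1000001 popcount=2 -> skip
r=66=1000010 popcount=2 -> skip
r=67=1000011 popcount=3 -> skip
r=68=1000100 popcount=2 -> skip
r=69=1000101 popcount=3 -> skip
r=70=1000110 popcount=3 -> skip
Kept rows: none

Answer: none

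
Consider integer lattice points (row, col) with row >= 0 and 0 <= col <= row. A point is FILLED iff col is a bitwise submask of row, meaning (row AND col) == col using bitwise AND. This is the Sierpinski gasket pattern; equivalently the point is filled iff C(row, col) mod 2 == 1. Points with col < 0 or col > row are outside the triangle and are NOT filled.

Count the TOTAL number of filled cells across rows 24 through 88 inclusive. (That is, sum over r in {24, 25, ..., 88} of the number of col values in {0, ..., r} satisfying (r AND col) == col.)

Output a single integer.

Answer: 872

Derivation:
r24=11000 pc2: +4 =4
r25=11001 pc3: +8 =12
r26=11010 pc3: +8 =20
r27=11011 pc4: +16 =36
r28=11100 pc3: +8 =44
r29=11101 pc4: +16 =60
r30=11110 pc4: +16 =76
r31=11111 pc5: +32 =108
r32=100000 pc1: +2 =110
r33=100001 pc2: +4 =114
r34=100010 pc2: +4 =118
r35=100011 pc3: +8 =126
r36=100100 pc2: +4 =130
r37=100101 pc3: +8 =138
r38=100110 pc3: +8 =146
r39=100111 pc4: +16 =162
r40=101000 pc2: +4 =166
r41=101001 pc3: +8 =174
r42=101010 pc3: +8 =182
r43=101011 pc4: +16 =198
r44=101100 pc3: +8 =206
r45=101101 pc4: +16 =222
r46=101110 pc4: +16 =238
r47=101111 pc5: +32 =270
r48=110000 pc2: +4 =274
r49=110001 pc3: +8 =282
r50=110010 pc3: +8 =290
r51=110011 pc4: +16 =306
r52=110100 pc3: +8 =314
r53=110101 pc4: +16 =330
r54=110110 pc4: +16 =346
r55=110111 pc5: +32 =378
r56=111000 pc3: +8 =386
r57=111001 pc4: +16 =402
r58=111010 pc4: +16 =418
r59=111011 pc5: +32 =450
r60=111100 pc4: +16 =466
r61=111101 pc5: +32 =498
r62=111110 pc5: +32 =530
r63=111111 pc6: +64 =594
r64=1000000 pc1: +2 =596
r65=1000001 pc2: +4 =600
r66=1000010 pc2: +4 =604
r67=1000011 pc3: +8 =612
r68=1000100 pc2: +4 =616
r69=1000101 pc3: +8 =624
r70=1000110 pc3: +8 =632
r71=1000111 pc4: +16 =648
r72=1001000 pc2: +4 =652
r73=1001001 pc3: +8 =660
r74=1001010 pc3: +8 =668
r75=1001011 pc4: +16 =684
r76=1001100 pc3: +8 =692
r77=1001101 pc4: +16 =708
r78=1001110 pc4: +16 =724
r79=1001111 pc5: +32 =756
r80=1010000 pc2: +4 =760
r81=1010001 pc3: +8 =768
r82=1010010 pc3: +8 =776
r83=1010011 pc4: +16 =792
r84=1010100 pc3: +8 =800
r85=1010101 pc4: +16 =816
r86=1010110 pc4: +16 =832
r87=1010111 pc5: +32 =864
r88=1011000 pc3: +8 =872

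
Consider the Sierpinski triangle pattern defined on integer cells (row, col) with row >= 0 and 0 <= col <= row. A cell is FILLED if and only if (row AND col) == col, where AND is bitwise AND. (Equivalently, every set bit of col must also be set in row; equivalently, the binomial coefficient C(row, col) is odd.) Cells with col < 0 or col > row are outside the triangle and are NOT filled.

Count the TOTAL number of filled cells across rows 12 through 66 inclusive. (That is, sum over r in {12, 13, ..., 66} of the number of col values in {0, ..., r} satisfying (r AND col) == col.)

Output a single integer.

Answer: 694

Derivation:
r12=1100 pc2: +4 =4
r13=1101 pc3: +8 =12
r14=1110 pc3: +8 =20
r15=1111 pc4: +16 =36
r16=10000 pc1: +2 =38
r17=10001 pc2: +4 =42
r18=10010 pc2: +4 =46
r19=10011 pc3: +8 =54
r20=10100 pc2: +4 =58
r21=10101 pc3: +8 =66
r22=10110 pc3: +8 =74
r23=10111 pc4: +16 =90
r24=11000 pc2: +4 =94
r25=11001 pc3: +8 =102
r26=11010 pc3: +8 =110
r27=11011 pc4: +16 =126
r28=11100 pc3: +8 =134
r29=11101 pc4: +16 =150
r30=11110 pc4: +16 =166
r31=11111 pc5: +32 =198
r32=100000 pc1: +2 =200
r33=100001 pc2: +4 =204
r34=100010 pc2: +4 =208
r35=100011 pc3: +8 =216
r36=100100 pc2: +4 =220
r37=100101 pc3: +8 =228
r38=100110 pc3: +8 =236
r39=100111 pc4: +16 =252
r40=101000 pc2: +4 =256
r41=101001 pc3: +8 =264
r42=101010 pc3: +8 =272
r43=101011 pc4: +16 =288
r44=101100 pc3: +8 =296
r45=101101 pc4: +16 =312
r46=101110 pc4: +16 =328
r47=101111 pc5: +32 =360
r48=110000 pc2: +4 =364
r49=110001 pc3: +8 =372
r50=110010 pc3: +8 =380
r51=110011 pc4: +16 =396
r52=110100 pc3: +8 =404
r53=110101 pc4: +16 =420
r54=110110 pc4: +16 =436
r55=110111 pc5: +32 =468
r56=111000 pc3: +8 =476
r57=111001 pc4: +16 =492
r58=111010 pc4: +16 =508
r59=111011 pc5: +32 =540
r60=111100 pc4: +16 =556
r61=111101 pc5: +32 =588
r62=111110 pc5: +32 =620
r63=111111 pc6: +64 =684
r64=1000000 pc1: +2 =686
r65=1000001 pc2: +4 =690
r66=1000010 pc2: +4 =694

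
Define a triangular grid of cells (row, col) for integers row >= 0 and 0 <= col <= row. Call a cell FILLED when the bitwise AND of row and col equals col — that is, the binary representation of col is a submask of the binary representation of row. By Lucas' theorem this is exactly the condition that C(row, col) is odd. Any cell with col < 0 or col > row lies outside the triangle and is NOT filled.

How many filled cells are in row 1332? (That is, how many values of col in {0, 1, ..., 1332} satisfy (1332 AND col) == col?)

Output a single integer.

1332 in binary = 10100110100
popcount(1332) = number of 1-bits in 10100110100 = 5
A col c satisfies (1332 AND c) == c iff every set bit of c is also set in 1332; each of the 5 set bits of 1332 can independently be on or off in c.
count = 2^5 = 32

Answer: 32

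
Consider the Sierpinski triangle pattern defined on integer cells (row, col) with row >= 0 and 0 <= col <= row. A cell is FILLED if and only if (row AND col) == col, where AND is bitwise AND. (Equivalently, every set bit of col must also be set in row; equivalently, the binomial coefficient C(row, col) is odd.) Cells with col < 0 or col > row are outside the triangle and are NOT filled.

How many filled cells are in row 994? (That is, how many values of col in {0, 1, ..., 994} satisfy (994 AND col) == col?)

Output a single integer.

Answer: 64

Derivation:
994 in binary = 1111100010
popcount(994) = number of 1-bits in 1111100010 = 6
A col c satisfies (994 AND c) == c iff every set bit of c is also set in 994; each of the 6 set bits of 994 can independently be on or off in c.
count = 2^6 = 64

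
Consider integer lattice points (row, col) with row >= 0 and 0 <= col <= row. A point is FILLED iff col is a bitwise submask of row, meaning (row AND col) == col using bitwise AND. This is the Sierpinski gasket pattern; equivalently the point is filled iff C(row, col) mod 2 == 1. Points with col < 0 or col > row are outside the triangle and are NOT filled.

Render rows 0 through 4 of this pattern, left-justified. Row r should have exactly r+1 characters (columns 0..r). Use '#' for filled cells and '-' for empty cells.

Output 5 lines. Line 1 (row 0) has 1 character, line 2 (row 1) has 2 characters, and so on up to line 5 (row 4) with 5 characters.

r0=0: #
r1=1: ##
r2=10: #-#
r3=11: ####
r4=100: #---#

Answer: #
##
#-#
####
#---#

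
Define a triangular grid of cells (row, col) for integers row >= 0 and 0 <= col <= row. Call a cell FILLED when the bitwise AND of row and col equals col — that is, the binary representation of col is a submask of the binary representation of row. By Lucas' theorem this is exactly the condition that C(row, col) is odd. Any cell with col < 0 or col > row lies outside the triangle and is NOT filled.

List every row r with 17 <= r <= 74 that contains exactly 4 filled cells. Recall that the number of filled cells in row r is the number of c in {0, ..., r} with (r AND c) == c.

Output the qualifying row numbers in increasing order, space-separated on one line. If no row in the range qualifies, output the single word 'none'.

Row r has 2^popcount(r) filled cells, so we need popcount(r) = log2(4) = 2.
Scan r = 17..74 and keep those with exactly 2 one-bits:
r=17=10001 popcount=2 -> KEEP
r=18=10010 popcount=2 -> KEEP
r=19=10011 popcount=3 -> skip
r=20=10100 popcount=2 -> KEEP
r=21=10101 popcount=3 -> skip
r=22=10110 popcount=3 -> skip
r=23=10111 popcount=4 -> skip
r=24=11000 popcount=2 -> KEEP
r=25=11001 popcount=3 -> skip
r=26=11010 popcount=3 -> skip
r=27=11011 popcount=4 -> skip
r=28=11100 popcount=3 -> skip
r=29=11101 popcount=4 -> skip
r=30=11110 popcount=4 -> skip
r=31=11111 popcount=5 -> skip
r=32=100000 popcount=1 -> skip
r=33=100001 popcount=2 -> KEEP
r=34=100010 popcount=2 -> KEEP
r=35=100011 popcount=3 -> skip
r=36=100100 popcount=2 -> KEEP
r=37=100101 popcount=3 -> skip
r=38=100110 popcount=3 -> skip
r=39=100111 popcount=4 -> skip
r=40=101000 popcount=2 -> KEEP
r=41=101001 popcount=3 -> skip
r=42=101010 popcount=3 -> skip
r=43=101011 popcount=4 -> skip
r=44=101100 popcount=3 -> skip
r=45=101101 popcount=4 -> skip
r=46=101110 popcount=4 -> skip
r=47=101111 popcount=5 -> skip
r=48=110000 popcount=2 -> KEEP
r=49=110001 popcount=3 -> skip
r=50=110010 popcount=3 -> skip
r=51=110011 popcount=4 -> skip
r=52=110100 popcount=3 -> skip
r=53=110101 popcount=4 -> skip
r=54=110110 popcount=4 -> skip
r=55=110111 popcount=5 -> skip
r=56=111000 popcount=3 -> skip
r=57=111001 popcount=4 -> skip
r=58=111010 popcount=4 -> skip
r=59=111011 popcount=5 -> skip
r=60=111100 popcount=4 -> skip
r=61=111101 popcount=5 -> skip
r=62=111110 popcount=5 -> skip
r=63=111111 popcount=6 -> skip
r=64=1000000 popcount=1 -> skip
r=65=1000001 popcount=2 -> KEEP
r=66=1000010 popcount=2 -> KEEP
r=67=1000011 popcount=3 -> skip
r=68=1000100 popcount=2 -> KEEP
r=69=1000101 popcount=3 -> skip
r=70=1000110 popcount=3 -> skip
r=71=1000111 popcount=4 -> skip
r=72=1001000 popcount=2 -> KEEP
r=73=1001001 popcount=3 -> skip
r=74=1001010 popcount=3 -> skip
Kept rows: 17 18 20 24 33 34 36 40 48 65 66 68 72

Answer: 17 18 20 24 33 34 36 40 48 65 66 68 72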